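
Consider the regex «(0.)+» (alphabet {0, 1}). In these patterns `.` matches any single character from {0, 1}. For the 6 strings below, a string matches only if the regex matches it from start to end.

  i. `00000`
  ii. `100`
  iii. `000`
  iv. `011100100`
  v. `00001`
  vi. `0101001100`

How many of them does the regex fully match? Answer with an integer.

0

i → no match
ii → no match — must start with `0`
iii → no match
iv → no match
v → no match
vi → no match
Total matched: 0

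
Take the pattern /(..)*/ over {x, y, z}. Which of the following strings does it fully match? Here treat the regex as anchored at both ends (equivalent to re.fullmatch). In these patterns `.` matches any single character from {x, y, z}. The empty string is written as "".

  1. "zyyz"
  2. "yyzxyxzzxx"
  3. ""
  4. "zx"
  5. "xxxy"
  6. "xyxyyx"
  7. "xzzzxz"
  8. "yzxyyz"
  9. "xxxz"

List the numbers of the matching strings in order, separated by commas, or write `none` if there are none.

1. "zyyz" → match
2. "yyzxyxzzxx" → match
3. "" → match
4. "zx" → match
5. "xxxy" → match
6. "xyxyyx" → match
7. "xzzzxz" → match
8. "yzxyyz" → match
9. "xxxz" → match

1, 2, 3, 4, 5, 6, 7, 8, 9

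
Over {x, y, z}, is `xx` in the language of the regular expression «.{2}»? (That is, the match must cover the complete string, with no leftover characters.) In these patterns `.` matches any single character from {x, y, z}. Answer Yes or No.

Yes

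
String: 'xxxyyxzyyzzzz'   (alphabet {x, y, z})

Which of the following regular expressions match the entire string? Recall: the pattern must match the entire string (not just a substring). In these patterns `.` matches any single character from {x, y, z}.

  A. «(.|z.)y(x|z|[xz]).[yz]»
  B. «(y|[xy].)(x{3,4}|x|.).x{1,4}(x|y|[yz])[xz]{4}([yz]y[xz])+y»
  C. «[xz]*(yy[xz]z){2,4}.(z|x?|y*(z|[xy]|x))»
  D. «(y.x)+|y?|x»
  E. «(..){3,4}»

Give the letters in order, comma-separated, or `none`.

A → no match
B → no match — must end with 'y'
C → match
D → no match
E → no match

C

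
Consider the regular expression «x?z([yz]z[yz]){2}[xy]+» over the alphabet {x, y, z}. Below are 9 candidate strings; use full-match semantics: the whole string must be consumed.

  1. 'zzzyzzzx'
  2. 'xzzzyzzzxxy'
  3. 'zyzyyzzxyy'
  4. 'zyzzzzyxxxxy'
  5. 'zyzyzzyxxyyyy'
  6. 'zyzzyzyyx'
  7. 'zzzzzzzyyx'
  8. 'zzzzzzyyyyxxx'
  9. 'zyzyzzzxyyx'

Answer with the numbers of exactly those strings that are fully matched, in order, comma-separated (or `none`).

1. 'zzzyzzzx' → match
2. 'xzzzyzzzxxy' → match
3. 'zyzyyzzxyy' → match
4. 'zyzzzzyxxxxy' → match
5 → match
6. 'zyzzyzyyx' → match
7. 'zzzzzzzyyx' → match
8 → match
9. 'zyzyzzzxyyx' → match

1, 2, 3, 4, 5, 6, 7, 8, 9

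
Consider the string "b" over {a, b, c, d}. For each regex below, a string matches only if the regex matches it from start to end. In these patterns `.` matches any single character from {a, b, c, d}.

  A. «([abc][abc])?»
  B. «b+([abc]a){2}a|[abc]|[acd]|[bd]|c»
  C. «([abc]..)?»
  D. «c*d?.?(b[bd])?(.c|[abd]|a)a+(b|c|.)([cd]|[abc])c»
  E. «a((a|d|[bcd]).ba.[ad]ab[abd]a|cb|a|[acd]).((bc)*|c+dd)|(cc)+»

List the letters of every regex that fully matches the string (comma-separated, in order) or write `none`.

B

A → no match
B → match
C → no match
D → no match — must end with "c"
E → no match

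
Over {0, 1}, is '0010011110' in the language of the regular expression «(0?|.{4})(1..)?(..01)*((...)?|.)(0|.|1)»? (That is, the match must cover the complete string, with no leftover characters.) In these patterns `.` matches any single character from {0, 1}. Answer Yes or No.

No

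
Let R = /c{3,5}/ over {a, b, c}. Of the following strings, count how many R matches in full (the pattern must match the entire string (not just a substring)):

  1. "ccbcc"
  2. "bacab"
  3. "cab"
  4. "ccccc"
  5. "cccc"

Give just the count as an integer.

1. "ccbcc" → no match
2. "bacab" → no match — must start with "c"
3. "cab" → no match — must end with "c"
4. "ccccc" → match
5. "cccc" → match
Total matched: 2

2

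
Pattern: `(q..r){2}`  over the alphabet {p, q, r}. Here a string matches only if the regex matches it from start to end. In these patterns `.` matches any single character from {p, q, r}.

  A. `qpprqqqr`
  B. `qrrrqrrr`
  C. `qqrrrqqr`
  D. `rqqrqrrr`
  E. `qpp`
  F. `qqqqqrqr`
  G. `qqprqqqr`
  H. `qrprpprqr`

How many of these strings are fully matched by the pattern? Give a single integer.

A → match
B → match
C → no match
D → no match — must start with `q`
E → no match — must end with `r`
F → no match
G → match
H → no match
Total matched: 3

3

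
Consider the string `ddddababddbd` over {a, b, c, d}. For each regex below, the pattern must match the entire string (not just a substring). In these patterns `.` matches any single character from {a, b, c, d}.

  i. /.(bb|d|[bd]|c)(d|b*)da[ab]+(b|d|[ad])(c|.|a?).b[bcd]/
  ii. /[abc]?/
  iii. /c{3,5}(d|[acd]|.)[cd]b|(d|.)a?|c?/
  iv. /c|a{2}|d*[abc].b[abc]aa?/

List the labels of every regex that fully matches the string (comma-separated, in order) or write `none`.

i → match
ii → no match
iii → no match
iv → no match

i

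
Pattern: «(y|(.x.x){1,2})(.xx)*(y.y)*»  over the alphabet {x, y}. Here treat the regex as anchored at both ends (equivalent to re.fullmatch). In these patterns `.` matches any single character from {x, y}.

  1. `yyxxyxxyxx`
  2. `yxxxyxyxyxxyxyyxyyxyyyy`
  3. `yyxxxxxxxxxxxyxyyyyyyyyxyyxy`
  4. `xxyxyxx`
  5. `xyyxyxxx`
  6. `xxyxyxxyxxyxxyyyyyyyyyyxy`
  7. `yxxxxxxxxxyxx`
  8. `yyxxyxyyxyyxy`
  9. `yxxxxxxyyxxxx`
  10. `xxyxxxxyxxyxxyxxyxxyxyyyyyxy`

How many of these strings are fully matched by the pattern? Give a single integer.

8

1 → match
2 → match
3 → match
4 → match
5 → no match
6 → match
7 → match
8 → match
9 → no match
10 → match
Total matched: 8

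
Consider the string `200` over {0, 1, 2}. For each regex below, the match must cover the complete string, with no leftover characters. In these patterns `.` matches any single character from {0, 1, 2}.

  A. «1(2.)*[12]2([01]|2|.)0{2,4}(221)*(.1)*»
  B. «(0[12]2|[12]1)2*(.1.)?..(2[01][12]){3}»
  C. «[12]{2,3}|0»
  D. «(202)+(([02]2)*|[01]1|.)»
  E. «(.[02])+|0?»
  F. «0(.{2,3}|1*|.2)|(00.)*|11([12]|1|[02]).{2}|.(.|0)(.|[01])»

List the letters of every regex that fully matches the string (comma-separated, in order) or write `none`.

A → no match — must start with `1`
B → no match
C → no match
D → no match — must start with `202`
E → no match
F → match

F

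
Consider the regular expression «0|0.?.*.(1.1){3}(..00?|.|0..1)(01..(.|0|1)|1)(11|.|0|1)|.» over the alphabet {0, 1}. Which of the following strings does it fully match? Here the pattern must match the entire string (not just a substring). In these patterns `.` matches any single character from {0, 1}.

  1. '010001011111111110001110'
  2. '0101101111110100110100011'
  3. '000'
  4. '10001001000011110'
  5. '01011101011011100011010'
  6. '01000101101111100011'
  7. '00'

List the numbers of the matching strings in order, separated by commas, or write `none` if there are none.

1 → no match
2 → no match
3 → no match
4 → no match
5 → no match
6 → match
7 → no match

6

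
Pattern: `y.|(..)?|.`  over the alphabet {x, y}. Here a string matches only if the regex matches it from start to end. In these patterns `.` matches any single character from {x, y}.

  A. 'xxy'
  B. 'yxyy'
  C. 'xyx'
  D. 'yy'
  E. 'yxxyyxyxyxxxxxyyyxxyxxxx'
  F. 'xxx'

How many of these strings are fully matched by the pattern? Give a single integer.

A → no match
B → no match
C → no match
D → match
E → no match
F → no match
Total matched: 1

1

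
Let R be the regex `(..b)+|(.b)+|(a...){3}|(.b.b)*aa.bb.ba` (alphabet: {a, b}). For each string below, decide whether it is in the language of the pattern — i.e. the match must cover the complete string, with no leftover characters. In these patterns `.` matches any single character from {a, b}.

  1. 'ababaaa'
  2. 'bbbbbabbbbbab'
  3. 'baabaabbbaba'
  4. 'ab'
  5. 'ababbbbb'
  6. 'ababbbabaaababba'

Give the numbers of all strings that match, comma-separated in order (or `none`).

4, 5

1 → no match
2 → no match
3 → no match
4 → match
5 → match
6 → no match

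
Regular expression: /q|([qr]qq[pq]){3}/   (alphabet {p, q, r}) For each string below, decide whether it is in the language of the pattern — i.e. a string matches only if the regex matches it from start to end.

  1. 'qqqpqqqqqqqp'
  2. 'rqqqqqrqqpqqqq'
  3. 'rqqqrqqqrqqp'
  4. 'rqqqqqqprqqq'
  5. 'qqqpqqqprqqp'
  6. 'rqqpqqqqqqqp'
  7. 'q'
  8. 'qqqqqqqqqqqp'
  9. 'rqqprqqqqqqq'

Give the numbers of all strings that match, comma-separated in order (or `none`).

1. 'qqqpqqqqqqqp' → match
2 → no match
3. 'rqqqrqqqrqqp' → match
4. 'rqqqqqqprqqq' → match
5. 'qqqpqqqprqqp' → match
6. 'rqqpqqqqqqqp' → match
7. 'q' → match
8. 'qqqqqqqqqqqp' → match
9. 'rqqprqqqqqqq' → match

1, 3, 4, 5, 6, 7, 8, 9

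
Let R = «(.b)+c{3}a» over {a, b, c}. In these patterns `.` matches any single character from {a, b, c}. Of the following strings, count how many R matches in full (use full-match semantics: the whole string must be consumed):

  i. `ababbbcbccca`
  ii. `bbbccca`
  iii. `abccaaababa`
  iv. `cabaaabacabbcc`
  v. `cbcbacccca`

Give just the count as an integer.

i → match
ii → no match
iii → no match — must end with `ca`
iv → no match — must end with `ca`
v → no match
Total matched: 1

1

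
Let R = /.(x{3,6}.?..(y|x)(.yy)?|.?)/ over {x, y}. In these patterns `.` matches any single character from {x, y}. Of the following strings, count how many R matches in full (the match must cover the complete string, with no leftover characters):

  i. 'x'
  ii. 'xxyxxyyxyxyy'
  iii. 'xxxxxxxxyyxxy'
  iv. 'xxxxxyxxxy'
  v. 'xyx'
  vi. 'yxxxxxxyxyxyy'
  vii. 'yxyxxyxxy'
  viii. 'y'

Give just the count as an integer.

3

i. 'x' → match
ii. 'xxyxxyyxyxyy' → no match
iii → no match
iv. 'xxxxxyxxxy' → no match
v. 'xyx' → no match
vi → match
vii. 'yxyxxyxxy' → no match
viii. 'y' → match
Total matched: 3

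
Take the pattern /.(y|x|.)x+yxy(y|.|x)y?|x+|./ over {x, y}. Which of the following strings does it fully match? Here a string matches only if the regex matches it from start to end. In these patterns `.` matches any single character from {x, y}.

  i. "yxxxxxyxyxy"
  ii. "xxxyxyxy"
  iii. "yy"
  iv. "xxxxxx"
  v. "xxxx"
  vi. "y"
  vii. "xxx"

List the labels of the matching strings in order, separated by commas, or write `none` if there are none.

i, ii, iv, v, vi, vii

i. "yxxxxxyxyxy" → match
ii. "xxxyxyxy" → match
iii. "yy" → no match
iv. "xxxxxx" → match
v. "xxxx" → match
vi. "y" → match
vii. "xxx" → match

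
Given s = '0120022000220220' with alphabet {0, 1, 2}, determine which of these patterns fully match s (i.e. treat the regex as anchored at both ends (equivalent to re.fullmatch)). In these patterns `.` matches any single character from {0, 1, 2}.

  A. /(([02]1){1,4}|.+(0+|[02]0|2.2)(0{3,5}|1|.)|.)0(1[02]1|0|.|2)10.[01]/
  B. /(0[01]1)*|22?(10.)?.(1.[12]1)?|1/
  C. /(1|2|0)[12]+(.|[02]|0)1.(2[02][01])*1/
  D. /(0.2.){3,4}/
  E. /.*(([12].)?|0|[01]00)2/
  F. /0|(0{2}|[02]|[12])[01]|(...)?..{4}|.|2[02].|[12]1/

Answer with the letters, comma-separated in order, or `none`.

A → no match
B → no match
C → no match — must end with '1'
D → match
E → no match — must end with '2'
F → no match

D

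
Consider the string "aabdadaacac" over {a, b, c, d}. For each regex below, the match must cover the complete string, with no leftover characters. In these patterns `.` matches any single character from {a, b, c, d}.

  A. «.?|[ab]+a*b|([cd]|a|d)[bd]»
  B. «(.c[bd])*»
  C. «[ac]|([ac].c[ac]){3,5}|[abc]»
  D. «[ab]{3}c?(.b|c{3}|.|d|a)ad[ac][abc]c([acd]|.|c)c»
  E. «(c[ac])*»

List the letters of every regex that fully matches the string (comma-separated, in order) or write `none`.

A → no match
B → no match
C → no match
D → match
E → no match

D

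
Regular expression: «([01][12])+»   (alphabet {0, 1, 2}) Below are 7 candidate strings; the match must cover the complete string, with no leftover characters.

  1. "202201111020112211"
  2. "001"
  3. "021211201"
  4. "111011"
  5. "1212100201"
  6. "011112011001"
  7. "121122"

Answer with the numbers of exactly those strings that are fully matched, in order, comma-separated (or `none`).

none

1 → no match
2 → no match
3 → no match
4 → no match
5 → no match
6 → no match
7 → no match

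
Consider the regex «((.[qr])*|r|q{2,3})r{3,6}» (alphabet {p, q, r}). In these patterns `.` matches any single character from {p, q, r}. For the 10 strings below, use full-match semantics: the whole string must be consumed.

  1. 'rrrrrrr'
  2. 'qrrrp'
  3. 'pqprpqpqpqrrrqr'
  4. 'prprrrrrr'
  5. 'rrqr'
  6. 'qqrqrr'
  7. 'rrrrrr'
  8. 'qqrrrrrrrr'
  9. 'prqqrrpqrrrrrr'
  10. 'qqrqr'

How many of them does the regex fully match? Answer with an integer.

5

1 → match
2 → no match — must end with 'r'
3 → no match
4 → match
5 → no match
6 → no match
7 → match
8 → match
9 → match
10 → no match
Total matched: 5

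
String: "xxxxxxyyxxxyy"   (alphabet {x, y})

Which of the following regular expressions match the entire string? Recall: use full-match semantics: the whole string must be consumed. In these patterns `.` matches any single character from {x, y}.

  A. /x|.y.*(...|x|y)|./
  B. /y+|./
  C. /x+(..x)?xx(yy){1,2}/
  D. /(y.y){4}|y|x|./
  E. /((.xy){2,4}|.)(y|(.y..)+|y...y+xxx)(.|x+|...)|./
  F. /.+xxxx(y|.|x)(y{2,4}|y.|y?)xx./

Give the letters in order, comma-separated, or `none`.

A → no match
B → no match
C → match
D → no match
E → no match
F → no match

C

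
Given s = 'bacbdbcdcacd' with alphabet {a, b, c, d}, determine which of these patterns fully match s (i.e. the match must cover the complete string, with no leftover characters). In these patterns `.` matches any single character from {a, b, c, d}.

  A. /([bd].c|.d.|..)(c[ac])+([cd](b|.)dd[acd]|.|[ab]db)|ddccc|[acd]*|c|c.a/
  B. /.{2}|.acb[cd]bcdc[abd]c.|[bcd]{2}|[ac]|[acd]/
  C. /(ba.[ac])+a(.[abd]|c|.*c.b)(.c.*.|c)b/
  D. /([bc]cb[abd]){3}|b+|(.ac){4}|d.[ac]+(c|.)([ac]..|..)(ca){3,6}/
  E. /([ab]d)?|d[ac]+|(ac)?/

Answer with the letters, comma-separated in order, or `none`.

A → no match
B → match
C → no match — must end with 'b'
D → no match
E → no match

B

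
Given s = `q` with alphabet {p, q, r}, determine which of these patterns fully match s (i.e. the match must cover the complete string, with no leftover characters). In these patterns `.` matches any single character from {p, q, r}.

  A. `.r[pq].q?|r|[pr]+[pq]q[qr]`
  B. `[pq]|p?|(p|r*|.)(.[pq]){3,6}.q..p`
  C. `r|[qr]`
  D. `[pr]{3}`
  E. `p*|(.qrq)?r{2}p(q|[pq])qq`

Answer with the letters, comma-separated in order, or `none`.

A → no match
B → match
C → match
D → no match
E → no match

B, C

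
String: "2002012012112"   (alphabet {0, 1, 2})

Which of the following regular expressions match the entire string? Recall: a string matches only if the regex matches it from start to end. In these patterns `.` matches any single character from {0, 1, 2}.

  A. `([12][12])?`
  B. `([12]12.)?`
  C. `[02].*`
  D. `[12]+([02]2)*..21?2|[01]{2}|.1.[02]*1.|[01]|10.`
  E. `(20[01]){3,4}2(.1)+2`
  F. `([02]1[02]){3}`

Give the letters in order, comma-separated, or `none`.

C, E

A → no match
B → no match
C → match
D → no match
E → match
F → no match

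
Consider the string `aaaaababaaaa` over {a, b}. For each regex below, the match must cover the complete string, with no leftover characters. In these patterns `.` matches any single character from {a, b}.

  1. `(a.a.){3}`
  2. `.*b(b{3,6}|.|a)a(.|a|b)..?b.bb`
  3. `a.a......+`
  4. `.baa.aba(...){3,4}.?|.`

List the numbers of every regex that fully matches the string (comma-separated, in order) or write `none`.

1, 3

1 → match
2 → no match — must end with `bb`
3 → match
4 → no match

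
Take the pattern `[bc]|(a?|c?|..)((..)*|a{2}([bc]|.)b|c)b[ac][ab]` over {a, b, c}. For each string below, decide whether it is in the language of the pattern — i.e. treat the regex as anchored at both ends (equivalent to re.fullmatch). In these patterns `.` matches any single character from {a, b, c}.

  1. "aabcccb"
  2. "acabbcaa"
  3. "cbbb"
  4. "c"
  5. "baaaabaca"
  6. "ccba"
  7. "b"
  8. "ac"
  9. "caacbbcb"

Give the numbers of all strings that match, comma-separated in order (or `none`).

4, 7, 9

1 → no match
2 → no match
3 → no match
4 → match
5 → no match
6 → no match
7 → match
8 → no match
9 → match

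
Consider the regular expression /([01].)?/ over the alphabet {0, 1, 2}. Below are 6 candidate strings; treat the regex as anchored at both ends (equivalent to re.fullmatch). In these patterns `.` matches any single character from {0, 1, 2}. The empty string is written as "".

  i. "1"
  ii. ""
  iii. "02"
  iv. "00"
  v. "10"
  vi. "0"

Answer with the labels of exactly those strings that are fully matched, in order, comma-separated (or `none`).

i → no match
ii → match
iii → match
iv → match
v → match
vi → no match

ii, iii, iv, v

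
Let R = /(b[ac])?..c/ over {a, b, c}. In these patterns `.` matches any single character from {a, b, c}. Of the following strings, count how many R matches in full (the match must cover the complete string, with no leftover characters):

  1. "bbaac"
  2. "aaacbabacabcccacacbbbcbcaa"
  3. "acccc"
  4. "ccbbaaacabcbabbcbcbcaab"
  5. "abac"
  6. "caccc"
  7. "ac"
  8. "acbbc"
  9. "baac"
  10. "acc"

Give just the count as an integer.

1 → no match
2 → no match — must end with "c"
3 → no match
4 → no match — must end with "c"
5 → no match
6 → no match
7 → no match
8 → no match
9 → no match
10 → match
Total matched: 1

1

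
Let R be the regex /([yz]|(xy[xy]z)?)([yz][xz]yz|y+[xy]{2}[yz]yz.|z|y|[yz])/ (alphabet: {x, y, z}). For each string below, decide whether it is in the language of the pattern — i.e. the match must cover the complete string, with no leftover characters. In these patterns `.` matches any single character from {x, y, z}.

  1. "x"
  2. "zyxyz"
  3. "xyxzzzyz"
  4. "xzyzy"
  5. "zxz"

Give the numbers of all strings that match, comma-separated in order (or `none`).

2, 3

1. "x" → no match
2. "zyxyz" → match
3. "xyxzzzyz" → match
4. "xzyzy" → no match
5. "zxz" → no match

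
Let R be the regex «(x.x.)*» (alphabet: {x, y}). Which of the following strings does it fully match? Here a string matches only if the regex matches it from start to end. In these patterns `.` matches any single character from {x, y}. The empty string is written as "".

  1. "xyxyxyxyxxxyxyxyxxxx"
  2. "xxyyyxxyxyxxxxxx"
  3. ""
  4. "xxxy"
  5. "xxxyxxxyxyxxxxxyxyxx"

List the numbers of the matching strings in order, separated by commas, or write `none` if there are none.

1, 3, 4, 5

1 → match
2 → no match
3. "" → match
4. "xxxy" → match
5 → match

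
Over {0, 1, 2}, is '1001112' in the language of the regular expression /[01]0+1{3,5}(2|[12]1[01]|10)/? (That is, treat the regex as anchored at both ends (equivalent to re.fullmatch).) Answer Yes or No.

Yes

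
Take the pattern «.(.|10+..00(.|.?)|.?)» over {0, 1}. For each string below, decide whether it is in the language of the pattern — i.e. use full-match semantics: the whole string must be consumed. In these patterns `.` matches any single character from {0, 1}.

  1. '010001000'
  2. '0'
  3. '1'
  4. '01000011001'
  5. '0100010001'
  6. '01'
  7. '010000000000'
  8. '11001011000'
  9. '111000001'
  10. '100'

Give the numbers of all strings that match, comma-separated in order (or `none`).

1, 2, 3, 4, 5, 6, 7

1. '010001000' → match
2. '0' → match
3. '1' → match
4. '01000011001' → match
5. '0100010001' → match
6. '01' → match
7. '010000000000' → match
8. '11001011000' → no match
9. '111000001' → no match
10. '100' → no match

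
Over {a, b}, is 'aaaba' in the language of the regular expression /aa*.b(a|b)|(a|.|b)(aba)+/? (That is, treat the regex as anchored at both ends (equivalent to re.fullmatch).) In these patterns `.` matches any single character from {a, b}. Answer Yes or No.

Yes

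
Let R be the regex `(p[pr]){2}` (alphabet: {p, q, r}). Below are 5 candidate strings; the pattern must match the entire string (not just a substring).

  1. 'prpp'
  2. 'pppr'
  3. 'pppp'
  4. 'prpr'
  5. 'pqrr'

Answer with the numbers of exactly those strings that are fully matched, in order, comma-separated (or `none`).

1 → match
2 → match
3 → match
4 → match
5 → no match

1, 2, 3, 4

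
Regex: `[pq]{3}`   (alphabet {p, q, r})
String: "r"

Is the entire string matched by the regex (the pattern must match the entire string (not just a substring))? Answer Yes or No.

No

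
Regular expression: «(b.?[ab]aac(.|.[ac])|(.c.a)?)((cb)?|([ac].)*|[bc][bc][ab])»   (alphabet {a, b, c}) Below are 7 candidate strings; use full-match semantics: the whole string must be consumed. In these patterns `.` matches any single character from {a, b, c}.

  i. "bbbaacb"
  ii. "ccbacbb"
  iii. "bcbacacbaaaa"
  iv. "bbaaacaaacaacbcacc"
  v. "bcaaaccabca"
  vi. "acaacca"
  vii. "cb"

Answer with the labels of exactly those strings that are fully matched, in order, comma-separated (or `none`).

i. "bbbaacb" → match
ii. "ccbacbb" → match
iii. "bcbacacbaaaa" → match
iv → match
v. "bcaaaccabca" → match
vi. "acaacca" → match
vii. "cb" → match

i, ii, iii, iv, v, vi, vii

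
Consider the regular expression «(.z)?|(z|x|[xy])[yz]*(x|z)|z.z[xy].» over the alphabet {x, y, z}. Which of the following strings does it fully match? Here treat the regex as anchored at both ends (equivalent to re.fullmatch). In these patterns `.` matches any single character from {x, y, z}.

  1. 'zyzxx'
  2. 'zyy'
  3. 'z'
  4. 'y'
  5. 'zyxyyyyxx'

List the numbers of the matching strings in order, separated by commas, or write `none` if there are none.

1

1 → match
2 → no match
3 → no match
4 → no match
5 → no match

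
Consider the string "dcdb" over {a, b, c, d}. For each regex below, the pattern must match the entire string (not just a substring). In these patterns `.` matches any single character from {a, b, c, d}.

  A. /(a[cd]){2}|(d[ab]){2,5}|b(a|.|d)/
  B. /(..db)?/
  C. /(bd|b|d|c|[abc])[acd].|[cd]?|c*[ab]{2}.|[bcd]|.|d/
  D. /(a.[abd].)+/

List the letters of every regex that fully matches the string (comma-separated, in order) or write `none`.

A → no match
B → match
C → no match
D → no match — must start with "a"

B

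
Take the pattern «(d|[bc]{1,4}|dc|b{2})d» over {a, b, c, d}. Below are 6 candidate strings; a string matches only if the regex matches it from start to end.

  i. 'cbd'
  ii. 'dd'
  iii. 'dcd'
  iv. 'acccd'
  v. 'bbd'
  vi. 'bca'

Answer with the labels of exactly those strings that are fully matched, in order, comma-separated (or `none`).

i, ii, iii, v

i → match
ii → match
iii → match
iv → no match
v → match
vi → no match — must end with 'd'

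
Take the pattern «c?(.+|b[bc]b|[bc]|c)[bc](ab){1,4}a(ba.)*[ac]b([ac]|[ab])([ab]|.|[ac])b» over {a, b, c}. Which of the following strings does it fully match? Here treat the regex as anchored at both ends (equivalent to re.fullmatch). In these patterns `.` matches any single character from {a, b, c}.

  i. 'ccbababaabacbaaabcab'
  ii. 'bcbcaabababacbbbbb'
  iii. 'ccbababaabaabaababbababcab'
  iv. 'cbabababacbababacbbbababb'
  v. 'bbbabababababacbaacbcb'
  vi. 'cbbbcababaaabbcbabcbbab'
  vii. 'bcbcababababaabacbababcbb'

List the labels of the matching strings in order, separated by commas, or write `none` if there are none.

i, iii, vii

i → match
ii → no match
iii → match
iv → no match
v → no match
vi → no match
vii → match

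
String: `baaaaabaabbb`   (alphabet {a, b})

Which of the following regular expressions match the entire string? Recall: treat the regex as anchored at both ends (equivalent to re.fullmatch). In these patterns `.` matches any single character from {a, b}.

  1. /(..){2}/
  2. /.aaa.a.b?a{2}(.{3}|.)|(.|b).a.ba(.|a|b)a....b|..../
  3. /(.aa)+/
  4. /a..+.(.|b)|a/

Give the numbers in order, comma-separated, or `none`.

2

1 → no match
2 → match
3 → no match — must end with `aa`
4 → no match — must start with `a`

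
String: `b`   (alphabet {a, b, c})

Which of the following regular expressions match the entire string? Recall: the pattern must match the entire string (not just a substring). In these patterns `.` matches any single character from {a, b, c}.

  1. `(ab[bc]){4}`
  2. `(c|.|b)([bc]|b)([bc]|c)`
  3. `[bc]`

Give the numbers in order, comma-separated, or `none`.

1 → no match — must start with `ab`
2 → no match
3 → match

3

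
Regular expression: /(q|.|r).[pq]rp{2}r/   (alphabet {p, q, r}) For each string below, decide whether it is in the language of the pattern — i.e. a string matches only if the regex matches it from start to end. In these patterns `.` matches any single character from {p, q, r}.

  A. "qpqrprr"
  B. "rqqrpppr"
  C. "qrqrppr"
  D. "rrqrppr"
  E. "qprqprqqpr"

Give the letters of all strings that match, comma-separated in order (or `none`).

C, D

A → no match — must end with "pr"
B → no match
C → match
D → match
E → no match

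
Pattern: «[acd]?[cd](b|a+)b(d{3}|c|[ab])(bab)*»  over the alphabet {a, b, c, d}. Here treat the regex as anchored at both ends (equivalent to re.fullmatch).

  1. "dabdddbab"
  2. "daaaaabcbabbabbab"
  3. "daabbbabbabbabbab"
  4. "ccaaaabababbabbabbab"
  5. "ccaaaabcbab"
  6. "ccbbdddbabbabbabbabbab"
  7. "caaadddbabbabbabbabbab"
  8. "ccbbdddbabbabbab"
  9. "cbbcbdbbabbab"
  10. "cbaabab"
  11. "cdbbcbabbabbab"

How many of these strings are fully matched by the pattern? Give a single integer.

8

1. "dabdddbab" → match
2 → match
3 → match
4 → match
5. "ccaaaabcbab" → match
6 → match
7 → no match
8 → match
9 → no match
10. "cbaabab" → no match
11 → match
Total matched: 8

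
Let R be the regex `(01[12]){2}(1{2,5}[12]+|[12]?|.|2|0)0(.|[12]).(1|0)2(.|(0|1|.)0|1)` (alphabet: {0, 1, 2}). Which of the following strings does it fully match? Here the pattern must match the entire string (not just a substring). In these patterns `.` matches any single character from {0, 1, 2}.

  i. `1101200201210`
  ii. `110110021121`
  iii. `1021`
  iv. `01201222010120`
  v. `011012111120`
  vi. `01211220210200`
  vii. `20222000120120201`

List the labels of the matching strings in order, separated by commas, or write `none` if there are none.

i → no match — must start with `01`
ii → no match — must start with `01`
iii → no match — must start with `01`
iv → no match
v → no match
vi → no match
vii → no match — must start with `01`

none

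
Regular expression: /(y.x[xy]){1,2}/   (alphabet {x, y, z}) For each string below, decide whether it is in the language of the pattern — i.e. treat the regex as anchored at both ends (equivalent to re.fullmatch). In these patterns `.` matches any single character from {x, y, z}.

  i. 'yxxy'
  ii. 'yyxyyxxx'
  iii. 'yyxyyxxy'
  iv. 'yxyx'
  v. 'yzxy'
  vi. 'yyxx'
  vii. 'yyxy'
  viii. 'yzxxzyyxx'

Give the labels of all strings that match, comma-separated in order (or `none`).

i → match
ii → match
iii → match
iv → no match
v → match
vi → match
vii → match
viii → no match

i, ii, iii, v, vi, vii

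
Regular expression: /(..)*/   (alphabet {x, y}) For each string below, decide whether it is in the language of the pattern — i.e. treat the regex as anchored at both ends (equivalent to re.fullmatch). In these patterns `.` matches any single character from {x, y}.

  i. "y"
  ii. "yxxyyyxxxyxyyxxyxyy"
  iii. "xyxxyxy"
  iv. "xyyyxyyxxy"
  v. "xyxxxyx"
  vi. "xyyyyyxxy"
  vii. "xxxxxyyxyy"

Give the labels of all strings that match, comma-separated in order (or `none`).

i. "y" → no match
ii → no match
iii. "xyxxyxy" → no match
iv. "xyyyxyyxxy" → match
v. "xyxxxyx" → no match
vi. "xyyyyyxxy" → no match
vii. "xxxxxyyxyy" → match

iv, vii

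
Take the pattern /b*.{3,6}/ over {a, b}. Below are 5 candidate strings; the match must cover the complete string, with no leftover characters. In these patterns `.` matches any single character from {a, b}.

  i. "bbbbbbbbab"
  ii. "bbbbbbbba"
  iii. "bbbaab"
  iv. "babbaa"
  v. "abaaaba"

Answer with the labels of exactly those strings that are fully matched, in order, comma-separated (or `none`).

i, ii, iii, iv

i → match
ii → match
iii → match
iv → match
v → no match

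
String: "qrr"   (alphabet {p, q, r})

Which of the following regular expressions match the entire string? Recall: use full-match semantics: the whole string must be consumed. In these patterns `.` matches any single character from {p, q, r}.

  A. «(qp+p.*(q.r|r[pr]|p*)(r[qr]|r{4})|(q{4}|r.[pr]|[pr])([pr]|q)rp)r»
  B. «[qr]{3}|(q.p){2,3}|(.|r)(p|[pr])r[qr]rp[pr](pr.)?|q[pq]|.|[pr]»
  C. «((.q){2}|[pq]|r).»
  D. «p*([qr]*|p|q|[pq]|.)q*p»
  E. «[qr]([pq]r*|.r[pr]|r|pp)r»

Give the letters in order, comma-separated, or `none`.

B, E

A → no match
B → match
C → no match
D → no match — must end with "p"
E → match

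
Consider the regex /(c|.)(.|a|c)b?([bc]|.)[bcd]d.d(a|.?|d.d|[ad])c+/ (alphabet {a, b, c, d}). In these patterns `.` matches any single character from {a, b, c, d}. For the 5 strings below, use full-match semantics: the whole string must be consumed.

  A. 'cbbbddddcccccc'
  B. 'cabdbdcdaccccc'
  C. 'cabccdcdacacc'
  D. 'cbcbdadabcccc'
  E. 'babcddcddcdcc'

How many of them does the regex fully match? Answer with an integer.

3

A → match
B → match
C → no match
D → no match
E → match
Total matched: 3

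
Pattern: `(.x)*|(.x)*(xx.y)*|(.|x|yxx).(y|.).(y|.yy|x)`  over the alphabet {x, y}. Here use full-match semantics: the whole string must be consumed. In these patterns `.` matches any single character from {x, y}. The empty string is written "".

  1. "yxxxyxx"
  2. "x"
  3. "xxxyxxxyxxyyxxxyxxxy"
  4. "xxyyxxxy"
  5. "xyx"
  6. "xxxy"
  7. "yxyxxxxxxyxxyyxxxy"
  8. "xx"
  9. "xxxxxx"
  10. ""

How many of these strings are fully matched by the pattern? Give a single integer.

8

1. "yxxxyxx" → match
2. "x" → no match
3 → match
4. "xxyyxxxy" → match
5. "xyx" → no match
6. "xxxy" → match
7 → match
8. "xx" → match
9. "xxxxxx" → match
10. "" → match
Total matched: 8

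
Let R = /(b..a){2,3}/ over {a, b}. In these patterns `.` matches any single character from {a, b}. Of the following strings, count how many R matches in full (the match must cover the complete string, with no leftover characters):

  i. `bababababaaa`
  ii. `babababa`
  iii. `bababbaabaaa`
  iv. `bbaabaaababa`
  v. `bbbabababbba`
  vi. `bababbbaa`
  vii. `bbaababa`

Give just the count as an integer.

i → match
ii → match
iii → match
iv → match
v → match
vi → no match
vii → match
Total matched: 6

6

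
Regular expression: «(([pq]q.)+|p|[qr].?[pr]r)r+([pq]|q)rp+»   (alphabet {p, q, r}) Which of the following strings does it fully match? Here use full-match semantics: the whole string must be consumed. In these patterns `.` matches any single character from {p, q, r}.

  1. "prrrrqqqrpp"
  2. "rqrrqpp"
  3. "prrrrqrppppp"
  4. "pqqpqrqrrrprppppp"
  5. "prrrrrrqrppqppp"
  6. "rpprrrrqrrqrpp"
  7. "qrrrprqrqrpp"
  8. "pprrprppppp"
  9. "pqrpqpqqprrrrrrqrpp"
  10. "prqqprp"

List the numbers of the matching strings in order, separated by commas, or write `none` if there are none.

1 → no match
2 → no match
3 → match
4 → no match
5 → no match
6 → no match
7 → no match
8 → no match
9 → match
10 → no match

3, 9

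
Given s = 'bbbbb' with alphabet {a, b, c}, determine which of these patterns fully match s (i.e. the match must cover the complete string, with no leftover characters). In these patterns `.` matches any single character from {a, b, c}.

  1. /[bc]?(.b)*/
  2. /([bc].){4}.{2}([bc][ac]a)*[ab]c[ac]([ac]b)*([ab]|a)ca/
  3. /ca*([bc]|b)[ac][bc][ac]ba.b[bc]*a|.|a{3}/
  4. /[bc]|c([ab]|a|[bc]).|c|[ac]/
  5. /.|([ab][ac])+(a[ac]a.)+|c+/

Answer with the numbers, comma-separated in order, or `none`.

1

1 → match
2 → no match — must end with 'ca'
3 → no match
4 → no match
5 → no match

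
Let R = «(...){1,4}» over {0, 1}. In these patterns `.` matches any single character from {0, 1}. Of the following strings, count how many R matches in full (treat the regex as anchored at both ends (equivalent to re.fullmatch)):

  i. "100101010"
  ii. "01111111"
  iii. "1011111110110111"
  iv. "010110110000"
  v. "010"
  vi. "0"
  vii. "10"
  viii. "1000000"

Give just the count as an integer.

i → match
ii → no match
iii → no match
iv → match
v → match
vi → no match
vii → no match
viii → no match
Total matched: 3

3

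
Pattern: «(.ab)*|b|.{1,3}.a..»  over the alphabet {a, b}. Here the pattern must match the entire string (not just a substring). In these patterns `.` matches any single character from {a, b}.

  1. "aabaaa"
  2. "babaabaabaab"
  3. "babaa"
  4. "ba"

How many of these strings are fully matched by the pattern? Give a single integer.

2

1. "aabaaa" → match
2. "babaabaabaab" → match
3. "babaa" → no match
4. "ba" → no match
Total matched: 2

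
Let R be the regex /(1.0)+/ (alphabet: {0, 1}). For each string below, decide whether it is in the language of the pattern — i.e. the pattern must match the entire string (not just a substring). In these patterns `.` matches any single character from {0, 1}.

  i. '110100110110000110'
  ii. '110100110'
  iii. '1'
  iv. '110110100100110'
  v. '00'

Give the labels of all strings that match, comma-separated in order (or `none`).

ii, iv

i → no match
ii → match
iii → no match — must end with '0'
iv → match
v → no match — must start with '1'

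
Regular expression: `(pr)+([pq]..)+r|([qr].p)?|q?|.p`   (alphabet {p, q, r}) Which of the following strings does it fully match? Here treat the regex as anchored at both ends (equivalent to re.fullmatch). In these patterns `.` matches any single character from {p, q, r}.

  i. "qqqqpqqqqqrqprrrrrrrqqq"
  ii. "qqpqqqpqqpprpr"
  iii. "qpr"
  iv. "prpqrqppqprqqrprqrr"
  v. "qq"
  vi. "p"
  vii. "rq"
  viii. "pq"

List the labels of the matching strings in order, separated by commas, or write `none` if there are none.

none

i → no match
ii → no match
iii. "qpr" → no match
iv → no match
v. "qq" → no match
vi. "p" → no match
vii. "rq" → no match
viii. "pq" → no match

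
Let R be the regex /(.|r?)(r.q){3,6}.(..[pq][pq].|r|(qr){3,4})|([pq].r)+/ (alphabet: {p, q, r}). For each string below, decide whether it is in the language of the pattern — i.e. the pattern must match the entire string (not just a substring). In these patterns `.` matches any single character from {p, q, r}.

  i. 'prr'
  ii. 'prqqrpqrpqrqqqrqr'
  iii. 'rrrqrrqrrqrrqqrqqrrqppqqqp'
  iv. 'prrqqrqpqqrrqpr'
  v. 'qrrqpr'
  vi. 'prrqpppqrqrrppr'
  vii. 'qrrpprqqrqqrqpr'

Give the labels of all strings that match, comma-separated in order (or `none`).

i → match
ii → no match
iii → no match
iv → no match
v → match
vi → no match
vii → match

i, v, vii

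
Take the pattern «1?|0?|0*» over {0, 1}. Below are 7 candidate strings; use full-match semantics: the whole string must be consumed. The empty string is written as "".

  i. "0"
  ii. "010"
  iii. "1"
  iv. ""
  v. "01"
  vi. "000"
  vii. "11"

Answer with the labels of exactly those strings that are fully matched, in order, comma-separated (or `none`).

i, iii, iv, vi

i. "0" → match
ii. "010" → no match
iii. "1" → match
iv. "" → match
v. "01" → no match
vi. "000" → match
vii. "11" → no match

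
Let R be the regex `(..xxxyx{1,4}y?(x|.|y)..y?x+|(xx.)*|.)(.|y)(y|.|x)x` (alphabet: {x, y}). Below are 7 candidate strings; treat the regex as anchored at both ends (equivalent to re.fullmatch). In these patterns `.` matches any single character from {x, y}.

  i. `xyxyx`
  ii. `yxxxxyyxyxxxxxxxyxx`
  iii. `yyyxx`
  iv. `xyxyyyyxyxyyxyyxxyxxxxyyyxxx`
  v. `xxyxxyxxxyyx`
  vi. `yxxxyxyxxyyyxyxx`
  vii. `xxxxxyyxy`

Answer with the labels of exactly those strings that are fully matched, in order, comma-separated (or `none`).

i → no match
ii → no match
iii → no match
iv → no match
v → match
vi → no match
vii → no match — must end with `x`

v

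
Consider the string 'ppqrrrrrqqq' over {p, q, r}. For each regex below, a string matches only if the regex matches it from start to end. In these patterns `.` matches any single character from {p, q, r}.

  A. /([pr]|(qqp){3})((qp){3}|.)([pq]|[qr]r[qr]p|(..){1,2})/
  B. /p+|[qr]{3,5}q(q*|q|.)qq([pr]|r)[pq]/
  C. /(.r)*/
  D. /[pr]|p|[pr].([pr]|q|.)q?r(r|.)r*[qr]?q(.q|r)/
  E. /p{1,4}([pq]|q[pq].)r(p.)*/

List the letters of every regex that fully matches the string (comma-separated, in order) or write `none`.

D

A → no match
B → no match
C → no match
D → match
E → no match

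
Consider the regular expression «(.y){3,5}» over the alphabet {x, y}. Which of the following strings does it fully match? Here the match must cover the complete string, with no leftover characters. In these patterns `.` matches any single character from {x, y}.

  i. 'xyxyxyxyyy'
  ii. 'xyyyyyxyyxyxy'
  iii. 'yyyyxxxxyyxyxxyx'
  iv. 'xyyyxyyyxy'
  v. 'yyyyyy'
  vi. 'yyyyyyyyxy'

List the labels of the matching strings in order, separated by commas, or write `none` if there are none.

i → match
ii → no match
iii → no match — must end with 'y'
iv → match
v → match
vi → match

i, iv, v, vi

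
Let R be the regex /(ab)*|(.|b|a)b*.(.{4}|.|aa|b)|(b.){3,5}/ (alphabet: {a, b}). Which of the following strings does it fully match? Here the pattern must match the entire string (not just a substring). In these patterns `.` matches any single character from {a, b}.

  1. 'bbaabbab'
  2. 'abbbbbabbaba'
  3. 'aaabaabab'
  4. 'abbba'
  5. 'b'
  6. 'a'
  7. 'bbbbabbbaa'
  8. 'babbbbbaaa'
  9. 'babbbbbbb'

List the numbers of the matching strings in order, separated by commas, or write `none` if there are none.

4

1 → no match
2 → no match
3 → no match
4 → match
5 → no match
6 → no match
7 → no match
8 → no match
9 → no match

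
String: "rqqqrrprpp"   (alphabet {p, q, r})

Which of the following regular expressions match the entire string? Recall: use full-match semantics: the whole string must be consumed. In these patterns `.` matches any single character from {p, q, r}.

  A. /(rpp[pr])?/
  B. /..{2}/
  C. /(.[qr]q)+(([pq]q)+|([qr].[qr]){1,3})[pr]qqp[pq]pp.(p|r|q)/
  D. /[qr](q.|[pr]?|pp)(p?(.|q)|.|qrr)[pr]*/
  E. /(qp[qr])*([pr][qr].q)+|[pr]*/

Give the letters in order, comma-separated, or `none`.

A → no match
B → no match
C → no match
D → match
E → no match

D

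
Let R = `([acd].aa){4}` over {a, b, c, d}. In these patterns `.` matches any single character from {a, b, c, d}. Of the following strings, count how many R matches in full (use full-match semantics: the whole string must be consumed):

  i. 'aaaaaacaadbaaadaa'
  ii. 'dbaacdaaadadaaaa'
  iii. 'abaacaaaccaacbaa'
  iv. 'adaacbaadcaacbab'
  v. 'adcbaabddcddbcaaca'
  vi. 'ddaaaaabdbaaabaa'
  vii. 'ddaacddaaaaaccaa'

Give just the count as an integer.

1

i → no match
ii → no match
iii → match
iv → no match — must end with 'aa'
v → no match — must end with 'aa'
vi → no match
vii → no match
Total matched: 1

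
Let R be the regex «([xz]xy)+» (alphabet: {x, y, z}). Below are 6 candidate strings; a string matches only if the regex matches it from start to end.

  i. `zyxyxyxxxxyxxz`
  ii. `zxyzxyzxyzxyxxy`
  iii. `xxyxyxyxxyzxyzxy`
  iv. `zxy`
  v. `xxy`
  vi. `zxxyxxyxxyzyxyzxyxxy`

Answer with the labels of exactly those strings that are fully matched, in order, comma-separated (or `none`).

ii, iv, v

i → no match — must end with `xy`
ii → match
iii → no match
iv → match
v → match
vi → no match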